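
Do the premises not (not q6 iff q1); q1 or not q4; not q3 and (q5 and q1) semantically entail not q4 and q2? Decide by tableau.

Initial set: {not (not q6 iff q1); (q1 or not q4); (not q3 and (q5 and q1)); not (not q4 and q2)}.
(not q3 and (q5 and q1)): α-rule — add not q3, (q5 and q1).
(q5 and q1): α-rule — add q5, q1.
not (not q6 iff q1): β-rule — branch into not q6, not q1  //  not not q6, q1.
  branch 1 (add not q6, not q1):
    × closes — contains both q1 and not q1.
  branch 2 (add not not q6, q1):
    (q1 or not q4): β-rule — branch into q1  //  not q4.
      branch 2.1 (add q1):
        not (not q4 and q2): β-rule — branch into not not q4  //  not q2.
          branch 2.1.1 (add not not q4):
            ○ open, literals {q1=true, q3=false, q4=true, q5=true, q6=true}.
          branch 2.1.2 (add not q2):
            ○ open, literals {q1=true, q2=false, q3=false, q5=true, q6=true}.
      branch 2.2 (add not q4):
        not (not q4 and q2): β-rule — branch into not not q4  //  not q2.
          branch 2.2.1 (add not not q4):
            × closes — contains both q4 and not q4.
          branch 2.2.2 (add not q2):
            ○ open, literals {q1=true, q2=false, q3=false, q4=false, q5=true, q6=true}.
2 branches closed, 3 open.
An open branch gives a countermodel: q1=true, q3=false, q4=true, q5=true, q6=true (unmentioned atoms arbitrary); the premises hold there but the conclusion fails.

No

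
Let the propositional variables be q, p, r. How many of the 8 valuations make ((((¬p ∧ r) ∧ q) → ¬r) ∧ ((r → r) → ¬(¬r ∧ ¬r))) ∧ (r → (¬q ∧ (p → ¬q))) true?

Initial set: {(((((¬p ∧ r) ∧ q) → ¬r) ∧ ((r → r) → ¬(¬r ∧ ¬r))) ∧ (r → (¬q ∧ (p → ¬q))))}.
(((((¬p ∧ r) ∧ q) → ¬r) ∧ ((r → r) → ¬(¬r ∧ ¬r))) ∧ (r → (¬q ∧ (p → ¬q)))): α-rule — add ((((¬p ∧ r) ∧ q) → ¬r) ∧ ((r → r) → ¬(¬r ∧ ¬r))), (r → (¬q ∧ (p → ¬q))).
((((¬p ∧ r) ∧ q) → ¬r) ∧ ((r → r) → ¬(¬r ∧ ¬r))): α-rule — add (((¬p ∧ r) ∧ q) → ¬r), ((r → r) → ¬(¬r ∧ ¬r)).
(r → (¬q ∧ (p → ¬q))): β-rule — branch into ¬r  //  (¬q ∧ (p → ¬q)).
  branch 1 (add ¬r):
    (((¬p ∧ r) ∧ q) → ¬r): β-rule — branch into ¬((¬p ∧ r) ∧ q)  //  ¬r.
      branch 1.1 (add ¬((¬p ∧ r) ∧ q)):
        ((r → r) → ¬(¬r ∧ ¬r)): β-rule — branch into ¬(r → r)  //  ¬(¬r ∧ ¬r).
          branch 1.1.1 (add ¬(r → r)):
            ¬(r → r): α-rule — add r, ¬r.
            × closes — contains both r and ¬r.
          branch 1.1.2 (add ¬(¬r ∧ ¬r)):
            ¬((¬p ∧ r) ∧ q): β-rule — branch into ¬(¬p ∧ r)  //  ¬q.
              branch 1.1.2.1 (add ¬(¬p ∧ r)):
                ¬(¬r ∧ ¬r): β-rule — branch into ¬¬r  //  ¬¬r.
                  branch 1.1.2.1.1 (add ¬¬r):
                    × closes — contains both r and ¬r.
                  branch 1.1.2.1.2 (add ¬¬r):
                    × closes — contains both r and ¬r.
              branch 1.1.2.2 (add ¬q):
                ¬(¬r ∧ ¬r): β-rule — branch into ¬¬r  //  ¬¬r.
                  branch 1.1.2.2.1 (add ¬¬r):
                    × closes — contains both r and ¬r.
                  branch 1.1.2.2.2 (add ¬¬r):
                    × closes — contains both r and ¬r.
      branch 1.2 (add ¬r):
        ((r → r) → ¬(¬r ∧ ¬r)): β-rule — branch into ¬(r → r)  //  ¬(¬r ∧ ¬r).
          branch 1.2.1 (add ¬(r → r)):
            ¬(r → r): α-rule — add r, ¬r.
            × closes — contains both r and ¬r.
          branch 1.2.2 (add ¬(¬r ∧ ¬r)):
            ¬(¬r ∧ ¬r): β-rule — branch into ¬¬r  //  ¬¬r.
              branch 1.2.2.1 (add ¬¬r):
                × closes — contains both r and ¬r.
              branch 1.2.2.2 (add ¬¬r):
                × closes — contains both r and ¬r.
  branch 2 (add (¬q ∧ (p → ¬q))):
    (¬q ∧ (p → ¬q)): α-rule — add ¬q, (p → ¬q).
    (((¬p ∧ r) ∧ q) → ¬r): β-rule — branch into ¬((¬p ∧ r) ∧ q)  //  ¬r.
      branch 2.1 (add ¬((¬p ∧ r) ∧ q)):
        ((r → r) → ¬(¬r ∧ ¬r)): β-rule — branch into ¬(r → r)  //  ¬(¬r ∧ ¬r).
          branch 2.1.1 (add ¬(r → r)):
            ¬(r → r): α-rule — add r, ¬r.
            × closes — contains both r and ¬r.
          branch 2.1.2 (add ¬(¬r ∧ ¬r)):
            (p → ¬q): β-rule — branch into ¬p  //  ¬q.
              branch 2.1.2.1 (add ¬p):
                ¬((¬p ∧ r) ∧ q): β-rule — branch into ¬(¬p ∧ r)  //  ¬q.
                  branch 2.1.2.1.1 (add ¬(¬p ∧ r)):
                    ¬(¬r ∧ ¬r): β-rule — branch into ¬¬r  //  ¬¬r.
                      branch 2.1.2.1.1.1 (add ¬¬r):
                        ¬(¬p ∧ r): β-rule — branch into ¬¬p  //  ¬r.
                          branch 2.1.2.1.1.1.1 (add ¬¬p):
                            × closes — contains both p and ¬p.
                          branch 2.1.2.1.1.1.2 (add ¬r):
                            × closes — contains both r and ¬r.
                      branch 2.1.2.1.1.2 (add ¬¬r):
                        ¬(¬p ∧ r): β-rule — branch into ¬¬p  //  ¬r.
                          branch 2.1.2.1.1.2.1 (add ¬¬p):
                            × closes — contains both p and ¬p.
                          branch 2.1.2.1.1.2.2 (add ¬r):
                            × closes — contains both r and ¬r.
                  branch 2.1.2.1.2 (add ¬q):
                    ¬(¬r ∧ ¬r): β-rule — branch into ¬¬r  //  ¬¬r.
                      branch 2.1.2.1.2.1 (add ¬¬r):
                        ○ open, literals {p=0, q=0, r=1}.
                      branch 2.1.2.1.2.2 (add ¬¬r):
                        ○ open, literals {p=0, q=0, r=1}.
              branch 2.1.2.2 (add ¬q):
                ¬((¬p ∧ r) ∧ q): β-rule — branch into ¬(¬p ∧ r)  //  ¬q.
                  branch 2.1.2.2.1 (add ¬(¬p ∧ r)):
                    ¬(¬r ∧ ¬r): β-rule — branch into ¬¬r  //  ¬¬r.
                      branch 2.1.2.2.1.1 (add ¬¬r):
                        ¬(¬p ∧ r): β-rule — branch into ¬¬p  //  ¬r.
                          branch 2.1.2.2.1.1.1 (add ¬¬p):
                            ○ open, literals {p=1, q=0, r=1}.
                          branch 2.1.2.2.1.1.2 (add ¬r):
                            × closes — contains both r and ¬r.
                      branch 2.1.2.2.1.2 (add ¬¬r):
                        ¬(¬p ∧ r): β-rule — branch into ¬¬p  //  ¬r.
                          branch 2.1.2.2.1.2.1 (add ¬¬p):
                            ○ open, literals {p=1, q=0, r=1}.
                          branch 2.1.2.2.1.2.2 (add ¬r):
                            × closes — contains both r and ¬r.
                  branch 2.1.2.2.2 (add ¬q):
                    ¬(¬r ∧ ¬r): β-rule — branch into ¬¬r  //  ¬¬r.
                      branch 2.1.2.2.2.1 (add ¬¬r):
                        ○ open, literals {q=0, r=1}.
                      branch 2.1.2.2.2.2 (add ¬¬r):
                        ○ open, literals {q=0, r=1}.
      branch 2.2 (add ¬r):
        ((r → r) → ¬(¬r ∧ ¬r)): β-rule — branch into ¬(r → r)  //  ¬(¬r ∧ ¬r).
          branch 2.2.1 (add ¬(r → r)):
            ¬(r → r): α-rule — add r, ¬r.
            × closes — contains both r and ¬r.
          branch 2.2.2 (add ¬(¬r ∧ ¬r)):
            (p → ¬q): β-rule — branch into ¬p  //  ¬q.
              branch 2.2.2.1 (add ¬p):
                ¬(¬r ∧ ¬r): β-rule — branch into ¬¬r  //  ¬¬r.
                  branch 2.2.2.1.1 (add ¬¬r):
                    × closes — contains both r and ¬r.
                  branch 2.2.2.1.2 (add ¬¬r):
                    × closes — contains both r and ¬r.
              branch 2.2.2.2 (add ¬q):
                ¬(¬r ∧ ¬r): β-rule — branch into ¬¬r  //  ¬¬r.
                  branch 2.2.2.2.1 (add ¬¬r):
                    × closes — contains both r and ¬r.
                  branch 2.2.2.2.2 (add ¬¬r):
                    × closes — contains both r and ¬r.
20 branches closed, 6 open.
Each open branch fixes some atoms; the unmentioned ones are free. Counting distinct full assignments: branch {p=0, q=0, r=1} (none free) contributes 1 new; branch {p=0, q=0, r=1} (none free) contributes 0 new; branch {p=1, q=0, r=1} (none free) contributes 1 new; branch {p=1, q=0, r=1} (none free) contributes 0 new; branch {q=0, r=1} (p) contributes 0 new; branch {q=0, r=1} (p) contributes 0 new. Total: 2.

2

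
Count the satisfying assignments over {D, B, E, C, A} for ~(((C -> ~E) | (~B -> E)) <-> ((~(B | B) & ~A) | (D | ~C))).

Initial set: {~(((C -> ~E) | (~B -> E)) <-> ((~(B | B) & ~A) | (D | ~C)))}.
~(((C -> ~E) | (~B -> E)) <-> ((~(B | B) & ~A) | (D | ~C))): β-rule — branch into ((C -> ~E) | (~B -> E)), ~((~(B | B) & ~A) | (D | ~C))  //  ~((C -> ~E) | (~B -> E)), ((~(B | B) & ~A) | (D | ~C)).
  branch 1 (add ((C -> ~E) | (~B -> E)), ~((~(B | B) & ~A) | (D | ~C))):
    ~((~(B | B) & ~A) | (D | ~C)): α-rule — add ~(~(B | B) & ~A), ~(D | ~C).
    ~(D | ~C): α-rule — add ~D, ~~C.
    ((C -> ~E) | (~B -> E)): β-rule — branch into (C -> ~E)  //  (~B -> E).
      branch 1.1 (add (C -> ~E)):
        ~(~(B | B) & ~A): β-rule — branch into ~~(B | B)  //  ~~A.
          branch 1.1.1 (add ~~(B | B)):
            (C -> ~E): β-rule — branch into ~C  //  ~E.
              branch 1.1.1.1 (add ~C):
                × closes — contains both C and ~C.
              branch 1.1.1.2 (add ~E):
                ~~(B | B): β-rule — branch into B  //  B.
                  branch 1.1.1.2.1 (add B):
                    ○ open, literals {B=true, C=true, D=false, E=false}.
                  branch 1.1.1.2.2 (add B):
                    ○ open, literals {B=true, C=true, D=false, E=false}.
          branch 1.1.2 (add ~~A):
            (C -> ~E): β-rule — branch into ~C  //  ~E.
              branch 1.1.2.1 (add ~C):
                × closes — contains both C and ~C.
              branch 1.1.2.2 (add ~E):
                ○ open, literals {A=true, C=true, D=false, E=false}.
      branch 1.2 (add (~B -> E)):
        ~(~(B | B) & ~A): β-rule — branch into ~~(B | B)  //  ~~A.
          branch 1.2.1 (add ~~(B | B)):
            (~B -> E): β-rule — branch into ~~B  //  E.
              branch 1.2.1.1 (add ~~B):
                ~~(B | B): β-rule — branch into B  //  B.
                  branch 1.2.1.1.1 (add B):
                    ○ open, literals {B=true, C=true, D=false}.
                  branch 1.2.1.1.2 (add B):
                    ○ open, literals {B=true, C=true, D=false}.
              branch 1.2.1.2 (add E):
                ~~(B | B): β-rule — branch into B  //  B.
                  branch 1.2.1.2.1 (add B):
                    ○ open, literals {B=true, C=true, D=false, E=true}.
                  branch 1.2.1.2.2 (add B):
                    ○ open, literals {B=true, C=true, D=false, E=true}.
          branch 1.2.2 (add ~~A):
            (~B -> E): β-rule — branch into ~~B  //  E.
              branch 1.2.2.1 (add ~~B):
                ○ open, literals {A=true, B=true, C=true, D=false}.
              branch 1.2.2.2 (add E):
                ○ open, literals {A=true, C=true, D=false, E=true}.
  branch 2 (add ~((C -> ~E) | (~B -> E)), ((~(B | B) & ~A) | (D | ~C))):
    ~((C -> ~E) | (~B -> E)): α-rule — add ~(C -> ~E), ~(~B -> E).
    ~(C -> ~E): α-rule — add C, ~~E.
    ~(~B -> E): α-rule — add ~B, ~E.
    × closes — contains both E and ~E.
3 branches closed, 9 open.
Each open branch fixes some atoms; the unmentioned ones are free. Counting distinct full assignments: branch {B=true, C=true, D=false, E=false} (A) contributes 2 new; branch {B=true, C=true, D=false, E=false} (A) contributes 0 new; branch {A=true, C=true, D=false, E=false} (B) contributes 1 new; branch {B=true, C=true, D=false} (E, A) contributes 2 new; branch {B=true, C=true, D=false} (E, A) contributes 0 new; branch {B=true, C=true, D=false, E=true} (A) contributes 0 new; branch {B=true, C=true, D=false, E=true} (A) contributes 0 new; branch {A=true, B=true, C=true, D=false} (E) contributes 0 new; branch {A=true, C=true, D=false, E=true} (B) contributes 1 new. Total: 6.

6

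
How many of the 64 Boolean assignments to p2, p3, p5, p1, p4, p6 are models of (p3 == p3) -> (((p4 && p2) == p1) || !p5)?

Initial set: {((p3 == p3) -> (((p4 && p2) == p1) || !p5))}.
((p3 == p3) -> (((p4 && p2) == p1) || !p5)): β-rule — branch into !(p3 == p3)  //  (((p4 && p2) == p1) || !p5).
  branch 1 (add !(p3 == p3)):
    !(p3 == p3): β-rule — branch into p3, !p3  //  !p3, p3.
      branch 1.1 (add p3, !p3):
        × closes — contains both p3 and !p3.
      branch 1.2 (add !p3, p3):
        × closes — contains both p3 and !p3.
  branch 2 (add (((p4 && p2) == p1) || !p5)):
    (((p4 && p2) == p1) || !p5): β-rule — branch into ((p4 && p2) == p1)  //  !p5.
      branch 2.1 (add ((p4 && p2) == p1)):
        ((p4 && p2) == p1): β-rule — branch into (p4 && p2), p1  //  !(p4 && p2), !p1.
          branch 2.1.1 (add (p4 && p2), p1):
            (p4 && p2): α-rule — add p4, p2.
            ○ open, literals {p1=true, p2=true, p4=true}.
          branch 2.1.2 (add !(p4 && p2), !p1):
            !(p4 && p2): β-rule — branch into !p4  //  !p2.
              branch 2.1.2.1 (add !p4):
                ○ open, literals {p1=false, p4=false}.
              branch 2.1.2.2 (add !p2):
                ○ open, literals {p1=false, p2=false}.
      branch 2.2 (add !p5):
        ○ open, literals {p5=false}.
2 branches closed, 4 open.
Each open branch fixes some atoms; the unmentioned ones are free. Counting distinct full assignments: branch {p1=true, p2=true, p4=true} (p3, p5, p6) contributes 8 new; branch {p1=false, p4=false} (p2, p3, p5, p6) contributes 16 new; branch {p1=false, p2=false} (p3, p5, p4, p6) contributes 8 new; branch {p5=false} (p2, p3, p1, p4, p6) contributes 16 new. Total: 48.

48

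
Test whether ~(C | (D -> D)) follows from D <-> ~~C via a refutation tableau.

Initial set: {(D <-> ~~C); ~~(C | (D -> D))}.
(D <-> ~~C): β-rule — branch into D, ~~C  //  ~D, ~~~C.
  branch 1 (add D, ~~C):
    ~~C: drop double negation, giving C.
    ~~(C | (D -> D)): β-rule — branch into C  //  (D -> D).
      branch 1.1 (add C):
        ○ open, literals {C=T, D=T}.
      branch 1.2 (add (D -> D)):
        (D -> D): β-rule — branch into ~D  //  D.
          branch 1.2.1 (add ~D):
            × closes — contains both D and ~D.
          branch 1.2.2 (add D):
            ○ open, literals {C=T, D=T}.
  branch 2 (add ~D, ~~~C):
    ~~~C: drop double negation, giving ~C.
    ~~(C | (D -> D)): β-rule — branch into C  //  (D -> D).
      branch 2.1 (add C):
        × closes — contains both C and ~C.
      branch 2.2 (add (D -> D)):
        (D -> D): β-rule — branch into ~D  //  D.
          branch 2.2.1 (add ~D):
            ○ open, literals {C=F, D=F}.
          branch 2.2.2 (add D):
            × closes — contains both D and ~D.
3 branches closed, 3 open.
An open branch gives a countermodel: C=T, D=T (unmentioned atoms arbitrary); the premises hold there but the conclusion fails.

No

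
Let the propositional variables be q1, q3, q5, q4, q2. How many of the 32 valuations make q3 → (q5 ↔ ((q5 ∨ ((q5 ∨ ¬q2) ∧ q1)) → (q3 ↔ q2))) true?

Initial set: {T (q3 → (q5 ↔ ((q5 ∨ ((q5 ∨ ¬q2) ∧ q1)) → (q3 ↔ q2))))}.
T (q3 → (q5 ↔ ((q5 ∨ ((q5 ∨ ¬q2) ∧ q1)) → (q3 ↔ q2)))): β-rule — branch into F q3  //  T (q5 ↔ ((q5 ∨ ((q5 ∨ ¬q2) ∧ q1)) → (q3 ↔ q2))).
  branch 1 (add F q3):
    ○ open, literals {q3=F}.
  branch 2 (add T (q5 ↔ ((q5 ∨ ((q5 ∨ ¬q2) ∧ q1)) → (q3 ↔ q2)))):
    T (q5 ↔ ((q5 ∨ ((q5 ∨ ¬q2) ∧ q1)) → (q3 ↔ q2))): β-rule — branch into T q5, T ((q5 ∨ ((q5 ∨ ¬q2) ∧ q1)) → (q3 ↔ q2))  //  F q5, F ((q5 ∨ ((q5 ∨ ¬q2) ∧ q1)) → (q3 ↔ q2)).
      branch 2.1 (add T q5, T ((q5 ∨ ((q5 ∨ ¬q2) ∧ q1)) → (q3 ↔ q2))):
        T ((q5 ∨ ((q5 ∨ ¬q2) ∧ q1)) → (q3 ↔ q2)): β-rule — branch into F (q5 ∨ ((q5 ∨ ¬q2) ∧ q1))  //  T (q3 ↔ q2).
          branch 2.1.1 (add F (q5 ∨ ((q5 ∨ ¬q2) ∧ q1))):
            F (q5 ∨ ((q5 ∨ ¬q2) ∧ q1)): α-rule — add F q5, F ((q5 ∨ ¬q2) ∧ q1).
            × closes — contains both q5 and ¬q5.
          branch 2.1.2 (add T (q3 ↔ q2)):
            T (q3 ↔ q2): β-rule — branch into T q3, T q2  //  F q3, F q2.
              branch 2.1.2.1 (add T q3, T q2):
                ○ open, literals {q2=T, q3=T, q5=T}.
              branch 2.1.2.2 (add F q3, F q2):
                ○ open, literals {q2=F, q3=F, q5=T}.
      branch 2.2 (add F q5, F ((q5 ∨ ((q5 ∨ ¬q2) ∧ q1)) → (q3 ↔ q2))):
        F ((q5 ∨ ((q5 ∨ ¬q2) ∧ q1)) → (q3 ↔ q2)): α-rule — add T (q5 ∨ ((q5 ∨ ¬q2) ∧ q1)), F (q3 ↔ q2).
        T (q5 ∨ ((q5 ∨ ¬q2) ∧ q1)): β-rule — branch into T q5  //  T ((q5 ∨ ¬q2) ∧ q1).
          branch 2.2.1 (add T q5):
            × closes — contains both q5 and ¬q5.
          branch 2.2.2 (add T ((q5 ∨ ¬q2) ∧ q1)):
            T ((q5 ∨ ¬q2) ∧ q1): α-rule — add T (q5 ∨ ¬q2), T q1.
            F (q3 ↔ q2): β-rule — branch into T q3, F q2  //  F q3, T q2.
              branch 2.2.2.1 (add T q3, F q2):
                T (q5 ∨ ¬q2): β-rule — branch into T q5  //  T ¬q2.
                  branch 2.2.2.1.1 (add T q5):
                    × closes — contains both q5 and ¬q5.
                  branch 2.2.2.1.2 (add T ¬q2):
                    ○ open, literals {q1=T, q2=F, q3=T, q5=F}.
              branch 2.2.2.2 (add F q3, T q2):
                T (q5 ∨ ¬q2): β-rule — branch into T q5  //  T ¬q2.
                  branch 2.2.2.2.1 (add T q5):
                    × closes — contains both q5 and ¬q5.
                  branch 2.2.2.2.2 (add T ¬q2):
                    × closes — contains both q2 and ¬q2.
5 branches closed, 4 open.
Each open branch fixes some atoms; the unmentioned ones are free. Counting distinct full assignments: branch {q3=F} (q1, q5, q4, q2) contributes 16 new; branch {q2=T, q3=T, q5=T} (q1, q4) contributes 4 new; branch {q2=F, q3=F, q5=T} (q1, q4) contributes 0 new; branch {q1=T, q2=F, q3=T, q5=F} (q4) contributes 2 new. Total: 22.

22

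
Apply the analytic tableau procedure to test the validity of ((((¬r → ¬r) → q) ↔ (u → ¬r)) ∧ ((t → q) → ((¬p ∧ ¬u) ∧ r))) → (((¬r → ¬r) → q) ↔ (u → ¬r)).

Assume the negation and expand:
Initial set: {¬(((((¬r → ¬r) → q) ↔ (u → ¬r)) ∧ ((t → q) → ((¬p ∧ ¬u) ∧ r))) → (((¬r → ¬r) → q) ↔ (u → ¬r)))}.
¬(((((¬r → ¬r) → q) ↔ (u → ¬r)) ∧ ((t → q) → ((¬p ∧ ¬u) ∧ r))) → (((¬r → ¬r) → q) ↔ (u → ¬r))): α-rule — add ((((¬r → ¬r) → q) ↔ (u → ¬r)) ∧ ((t → q) → ((¬p ∧ ¬u) ∧ r))), ¬(((¬r → ¬r) → q) ↔ (u → ¬r)).
((((¬r → ¬r) → q) ↔ (u → ¬r)) ∧ ((t → q) → ((¬p ∧ ¬u) ∧ r))): α-rule — add (((¬r → ¬r) → q) ↔ (u → ¬r)), ((t → q) → ((¬p ∧ ¬u) ∧ r)).
¬(((¬r → ¬r) → q) ↔ (u → ¬r)): β-rule — branch into ((¬r → ¬r) → q), ¬(u → ¬r)  //  ¬((¬r → ¬r) → q), (u → ¬r).
  branch 1 (add ((¬r → ¬r) → q), ¬(u → ¬r)):
    ¬(u → ¬r): α-rule — add u, ¬¬r.
    (((¬r → ¬r) → q) ↔ (u → ¬r)): β-rule — branch into ((¬r → ¬r) → q), (u → ¬r)  //  ¬((¬r → ¬r) → q), ¬(u → ¬r).
      branch 1.1 (add ((¬r → ¬r) → q), (u → ¬r)):
        ((t → q) → ((¬p ∧ ¬u) ∧ r)): β-rule — branch into ¬(t → q)  //  ((¬p ∧ ¬u) ∧ r).
          branch 1.1.1 (add ¬(t → q)):
            ¬(t → q): α-rule — add t, ¬q.
            ((¬r → ¬r) → q): β-rule — branch into ¬(¬r → ¬r)  //  q.
              branch 1.1.1.1 (add ¬(¬r → ¬r)):
                ¬(¬r → ¬r): α-rule — add ¬r, ¬¬r.
                × closes — contains both r and ¬r.
              branch 1.1.1.2 (add q):
                × closes — contains both q and ¬q.
          branch 1.1.2 (add ((¬p ∧ ¬u) ∧ r)):
            ((¬p ∧ ¬u) ∧ r): α-rule — add (¬p ∧ ¬u), r.
            (¬p ∧ ¬u): α-rule — add ¬p, ¬u.
            × closes — contains both u and ¬u.
      branch 1.2 (add ¬((¬r → ¬r) → q), ¬(u → ¬r)):
        ¬((¬r → ¬r) → q): α-rule — add (¬r → ¬r), ¬q.
        ¬(u → ¬r): α-rule — add u, ¬¬r.
        ((t → q) → ((¬p ∧ ¬u) ∧ r)): β-rule — branch into ¬(t → q)  //  ((¬p ∧ ¬u) ∧ r).
          branch 1.2.1 (add ¬(t → q)):
            ¬(t → q): α-rule — add t, ¬q.
            ((¬r → ¬r) → q): β-rule — branch into ¬(¬r → ¬r)  //  q.
              branch 1.2.1.1 (add ¬(¬r → ¬r)):
                ¬(¬r → ¬r): α-rule — add ¬r, ¬¬r.
                × closes — contains both r and ¬r.
              branch 1.2.1.2 (add q):
                × closes — contains both q and ¬q.
          branch 1.2.2 (add ((¬p ∧ ¬u) ∧ r)):
            ((¬p ∧ ¬u) ∧ r): α-rule — add (¬p ∧ ¬u), r.
            (¬p ∧ ¬u): α-rule — add ¬p, ¬u.
            × closes — contains both u and ¬u.
  branch 2 (add ¬((¬r → ¬r) → q), (u → ¬r)):
    ¬((¬r → ¬r) → q): α-rule — add (¬r → ¬r), ¬q.
    (((¬r → ¬r) → q) ↔ (u → ¬r)): β-rule — branch into ((¬r → ¬r) → q), (u → ¬r)  //  ¬((¬r → ¬r) → q), ¬(u → ¬r).
      branch 2.1 (add ((¬r → ¬r) → q), (u → ¬r)):
        ((t → q) → ((¬p ∧ ¬u) ∧ r)): β-rule — branch into ¬(t → q)  //  ((¬p ∧ ¬u) ∧ r).
          branch 2.1.1 (add ¬(t → q)):
            ¬(t → q): α-rule — add t, ¬q.
            (u → ¬r): β-rule — branch into ¬u  //  ¬r.
              branch 2.1.1.1 (add ¬u):
                (¬r → ¬r): β-rule — branch into ¬¬r  //  ¬r.
                  branch 2.1.1.1.1 (add ¬¬r):
                    ((¬r → ¬r) → q): β-rule — branch into ¬(¬r → ¬r)  //  q.
                      branch 2.1.1.1.1.1 (add ¬(¬r → ¬r)):
                        ¬(¬r → ¬r): α-rule — add ¬r, ¬¬r.
                        × closes — contains both r and ¬r.
                      branch 2.1.1.1.1.2 (add q):
                        × closes — contains both q and ¬q.
                  branch 2.1.1.1.2 (add ¬r):
                    ((¬r → ¬r) → q): β-rule — branch into ¬(¬r → ¬r)  //  q.
                      branch 2.1.1.1.2.1 (add ¬(¬r → ¬r)):
                        ¬(¬r → ¬r): α-rule — add ¬r, ¬¬r.
                        × closes — contains both r and ¬r.
                      branch 2.1.1.1.2.2 (add q):
                        × closes — contains both q and ¬q.
              branch 2.1.1.2 (add ¬r):
                (¬r → ¬r): β-rule — branch into ¬¬r  //  ¬r.
                  branch 2.1.1.2.1 (add ¬¬r):
                    × closes — contains both r and ¬r.
                  branch 2.1.1.2.2 (add ¬r):
                    ((¬r → ¬r) → q): β-rule — branch into ¬(¬r → ¬r)  //  q.
                      branch 2.1.1.2.2.1 (add ¬(¬r → ¬r)):
                        ¬(¬r → ¬r): α-rule — add ¬r, ¬¬r.
                        × closes — contains both r and ¬r.
                      branch 2.1.1.2.2.2 (add q):
                        × closes — contains both q and ¬q.
          branch 2.1.2 (add ((¬p ∧ ¬u) ∧ r)):
            ((¬p ∧ ¬u) ∧ r): α-rule — add (¬p ∧ ¬u), r.
            (¬p ∧ ¬u): α-rule — add ¬p, ¬u.
            (u → ¬r): β-rule — branch into ¬u  //  ¬r.
              branch 2.1.2.1 (add ¬u):
                (¬r → ¬r): β-rule — branch into ¬¬r  //  ¬r.
                  branch 2.1.2.1.1 (add ¬¬r):
                    ((¬r → ¬r) → q): β-rule — branch into ¬(¬r → ¬r)  //  q.
                      branch 2.1.2.1.1.1 (add ¬(¬r → ¬r)):
                        ¬(¬r → ¬r): α-rule — add ¬r, ¬¬r.
                        × closes — contains both r and ¬r.
                      branch 2.1.2.1.1.2 (add q):
                        × closes — contains both q and ¬q.
                  branch 2.1.2.1.2 (add ¬r):
                    × closes — contains both r and ¬r.
              branch 2.1.2.2 (add ¬r):
                × closes — contains both r and ¬r.
      branch 2.2 (add ¬((¬r → ¬r) → q), ¬(u → ¬r)):
        ¬((¬r → ¬r) → q): α-rule — add (¬r → ¬r), ¬q.
        ¬(u → ¬r): α-rule — add u, ¬¬r.
        ((t → q) → ((¬p ∧ ¬u) ∧ r)): β-rule — branch into ¬(t → q)  //  ((¬p ∧ ¬u) ∧ r).
          branch 2.2.1 (add ¬(t → q)):
            ¬(t → q): α-rule — add t, ¬q.
            (u → ¬r): β-rule — branch into ¬u  //  ¬r.
              branch 2.2.1.1 (add ¬u):
                × closes — contains both u and ¬u.
              branch 2.2.1.2 (add ¬r):
                × closes — contains both r and ¬r.
          branch 2.2.2 (add ((¬p ∧ ¬u) ∧ r)):
            ((¬p ∧ ¬u) ∧ r): α-rule — add (¬p ∧ ¬u), r.
            (¬p ∧ ¬u): α-rule — add ¬p, ¬u.
            × closes — contains both u and ¬u.
All 20 branches close.
Every branch closed, so the negation is unsatisfiable and the formula is valid.

Valid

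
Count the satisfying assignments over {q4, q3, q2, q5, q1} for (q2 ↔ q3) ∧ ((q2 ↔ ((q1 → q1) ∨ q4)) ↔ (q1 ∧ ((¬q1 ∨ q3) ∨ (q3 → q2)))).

8

Initial set: {((q2 ↔ q3) ∧ ((q2 ↔ ((q1 → q1) ∨ q4)) ↔ (q1 ∧ ((¬q1 ∨ q3) ∨ (q3 → q2)))))}.
((q2 ↔ q3) ∧ ((q2 ↔ ((q1 → q1) ∨ q4)) ↔ (q1 ∧ ((¬q1 ∨ q3) ∨ (q3 → q2))))): α-rule — add (q2 ↔ q3), ((q2 ↔ ((q1 → q1) ∨ q4)) ↔ (q1 ∧ ((¬q1 ∨ q3) ∨ (q3 → q2)))).
(q2 ↔ q3): β-rule — branch into q2, q3  //  ¬q2, ¬q3.
  branch 1 (add q2, q3):
    ((q2 ↔ ((q1 → q1) ∨ q4)) ↔ (q1 ∧ ((¬q1 ∨ q3) ∨ (q3 → q2)))): β-rule — branch into (q2 ↔ ((q1 → q1) ∨ q4)), (q1 ∧ ((¬q1 ∨ q3) ∨ (q3 → q2)))  //  ¬(q2 ↔ ((q1 → q1) ∨ q4)), ¬(q1 ∧ ((¬q1 ∨ q3) ∨ (q3 → q2))).
      branch 1.1 (add (q2 ↔ ((q1 → q1) ∨ q4)), (q1 ∧ ((¬q1 ∨ q3) ∨ (q3 → q2)))):
        (q1 ∧ ((¬q1 ∨ q3) ∨ (q3 → q2))): α-rule — add q1, ((¬q1 ∨ q3) ∨ (q3 → q2)).
        (q2 ↔ ((q1 → q1) ∨ q4)): β-rule — branch into q2, ((q1 → q1) ∨ q4)  //  ¬q2, ¬((q1 → q1) ∨ q4).
          branch 1.1.1 (add q2, ((q1 → q1) ∨ q4)):
            ((¬q1 ∨ q3) ∨ (q3 → q2)): β-rule — branch into (¬q1 ∨ q3)  //  (q3 → q2).
              branch 1.1.1.1 (add (¬q1 ∨ q3)):
                ((q1 → q1) ∨ q4): β-rule — branch into (q1 → q1)  //  q4.
                  branch 1.1.1.1.1 (add (q1 → q1)):
                    (¬q1 ∨ q3): β-rule — branch into ¬q1  //  q3.
                      branch 1.1.1.1.1.1 (add ¬q1):
                        × closes — contains both q1 and ¬q1.
                      branch 1.1.1.1.1.2 (add q3):
                        (q1 → q1): β-rule — branch into ¬q1  //  q1.
                          branch 1.1.1.1.1.2.1 (add ¬q1):
                            × closes — contains both q1 and ¬q1.
                          branch 1.1.1.1.1.2.2 (add q1):
                            ○ open, literals {q1=T, q2=T, q3=T}.
                  branch 1.1.1.1.2 (add q4):
                    (¬q1 ∨ q3): β-rule — branch into ¬q1  //  q3.
                      branch 1.1.1.1.2.1 (add ¬q1):
                        × closes — contains both q1 and ¬q1.
                      branch 1.1.1.1.2.2 (add q3):
                        ○ open, literals {q1=T, q2=T, q3=T, q4=T}.
              branch 1.1.1.2 (add (q3 → q2)):
                ((q1 → q1) ∨ q4): β-rule — branch into (q1 → q1)  //  q4.
                  branch 1.1.1.2.1 (add (q1 → q1)):
                    (q3 → q2): β-rule — branch into ¬q3  //  q2.
                      branch 1.1.1.2.1.1 (add ¬q3):
                        × closes — contains both q3 and ¬q3.
                      branch 1.1.1.2.1.2 (add q2):
                        (q1 → q1): β-rule — branch into ¬q1  //  q1.
                          branch 1.1.1.2.1.2.1 (add ¬q1):
                            × closes — contains both q1 and ¬q1.
                          branch 1.1.1.2.1.2.2 (add q1):
                            ○ open, literals {q1=T, q2=T, q3=T}.
                  branch 1.1.1.2.2 (add q4):
                    (q3 → q2): β-rule — branch into ¬q3  //  q2.
                      branch 1.1.1.2.2.1 (add ¬q3):
                        × closes — contains both q3 and ¬q3.
                      branch 1.1.1.2.2.2 (add q2):
                        ○ open, literals {q1=T, q2=T, q3=T, q4=T}.
          branch 1.1.2 (add ¬q2, ¬((q1 → q1) ∨ q4)):
            × closes — contains both q2 and ¬q2.
      branch 1.2 (add ¬(q2 ↔ ((q1 → q1) ∨ q4)), ¬(q1 ∧ ((¬q1 ∨ q3) ∨ (q3 → q2)))):
        ¬(q2 ↔ ((q1 → q1) ∨ q4)): β-rule — branch into q2, ¬((q1 → q1) ∨ q4)  //  ¬q2, ((q1 → q1) ∨ q4).
          branch 1.2.1 (add q2, ¬((q1 → q1) ∨ q4)):
            ¬((q1 → q1) ∨ q4): α-rule — add ¬(q1 → q1), ¬q4.
            ¬(q1 → q1): α-rule — add q1, ¬q1.
            × closes — contains both q1 and ¬q1.
          branch 1.2.2 (add ¬q2, ((q1 → q1) ∨ q4)):
            × closes — contains both q2 and ¬q2.
  branch 2 (add ¬q2, ¬q3):
    ((q2 ↔ ((q1 → q1) ∨ q4)) ↔ (q1 ∧ ((¬q1 ∨ q3) ∨ (q3 → q2)))): β-rule — branch into (q2 ↔ ((q1 → q1) ∨ q4)), (q1 ∧ ((¬q1 ∨ q3) ∨ (q3 → q2)))  //  ¬(q2 ↔ ((q1 → q1) ∨ q4)), ¬(q1 ∧ ((¬q1 ∨ q3) ∨ (q3 → q2))).
      branch 2.1 (add (q2 ↔ ((q1 → q1) ∨ q4)), (q1 ∧ ((¬q1 ∨ q3) ∨ (q3 → q2)))):
        (q1 ∧ ((¬q1 ∨ q3) ∨ (q3 → q2))): α-rule — add q1, ((¬q1 ∨ q3) ∨ (q3 → q2)).
        (q2 ↔ ((q1 → q1) ∨ q4)): β-rule — branch into q2, ((q1 → q1) ∨ q4)  //  ¬q2, ¬((q1 → q1) ∨ q4).
          branch 2.1.1 (add q2, ((q1 → q1) ∨ q4)):
            × closes — contains both q2 and ¬q2.
          branch 2.1.2 (add ¬q2, ¬((q1 → q1) ∨ q4)):
            ¬((q1 → q1) ∨ q4): α-rule — add ¬(q1 → q1), ¬q4.
            ¬(q1 → q1): α-rule — add q1, ¬q1.
            × closes — contains both q1 and ¬q1.
      branch 2.2 (add ¬(q2 ↔ ((q1 → q1) ∨ q4)), ¬(q1 ∧ ((¬q1 ∨ q3) ∨ (q3 → q2)))):
        ¬(q2 ↔ ((q1 → q1) ∨ q4)): β-rule — branch into q2, ¬((q1 → q1) ∨ q4)  //  ¬q2, ((q1 → q1) ∨ q4).
          branch 2.2.1 (add q2, ¬((q1 → q1) ∨ q4)):
            × closes — contains both q2 and ¬q2.
          branch 2.2.2 (add ¬q2, ((q1 → q1) ∨ q4)):
            ¬(q1 ∧ ((¬q1 ∨ q3) ∨ (q3 → q2))): β-rule — branch into ¬q1  //  ¬((¬q1 ∨ q3) ∨ (q3 → q2)).
              branch 2.2.2.1 (add ¬q1):
                ((q1 → q1) ∨ q4): β-rule — branch into (q1 → q1)  //  q4.
                  branch 2.2.2.1.1 (add (q1 → q1)):
                    (q1 → q1): β-rule — branch into ¬q1  //  q1.
                      branch 2.2.2.1.1.1 (add ¬q1):
                        ○ open, literals {q1=F, q2=F, q3=F}.
                      branch 2.2.2.1.1.2 (add q1):
                        × closes — contains both q1 and ¬q1.
                  branch 2.2.2.1.2 (add q4):
                    ○ open, literals {q1=F, q2=F, q3=F, q4=T}.
              branch 2.2.2.2 (add ¬((¬q1 ∨ q3) ∨ (q3 → q2))):
                ¬((¬q1 ∨ q3) ∨ (q3 → q2)): α-rule — add ¬(¬q1 ∨ q3), ¬(q3 → q2).
                ¬(¬q1 ∨ q3): α-rule — add ¬¬q1, ¬q3.
                ¬(q3 → q2): α-rule — add q3, ¬q2.
                × closes — contains both q3 and ¬q3.
14 branches closed, 6 open.
Each open branch fixes some atoms; the unmentioned ones are free. Counting distinct full assignments: branch {q1=T, q2=T, q3=T} (q4, q5) contributes 4 new; branch {q1=T, q2=T, q3=T, q4=T} (q5) contributes 0 new; branch {q1=T, q2=T, q3=T} (q4, q5) contributes 0 new; branch {q1=T, q2=T, q3=T, q4=T} (q5) contributes 0 new; branch {q1=F, q2=F, q3=F} (q4, q5) contributes 4 new; branch {q1=F, q2=F, q3=F, q4=T} (q5) contributes 0 new. Total: 8.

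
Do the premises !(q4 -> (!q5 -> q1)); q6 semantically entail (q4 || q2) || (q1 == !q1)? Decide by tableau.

Initial set: {!(q4 -> (!q5 -> q1)); q6; !((q4 || q2) || (q1 == !q1))}.
!(q4 -> (!q5 -> q1)): α-rule — add q4, !(!q5 -> q1).
!((q4 || q2) || (q1 == !q1)): α-rule — add !(q4 || q2), !(q1 == !q1).
!(!q5 -> q1): α-rule — add !q5, !q1.
!(q4 || q2): α-rule — add !q4, !q2.
× closes — contains both q4 and !q4.
All 1 branch closes.
Every branch closed, so the premises entail the conclusion.

Yes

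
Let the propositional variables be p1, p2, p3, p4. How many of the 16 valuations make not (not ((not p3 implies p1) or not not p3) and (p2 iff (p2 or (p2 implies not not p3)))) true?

14

Initial set: {T not (not ((not p3 implies p1) or not not p3) and (p2 iff (p2 or (p2 implies not not p3))))}.
T not (not ((not p3 implies p1) or not not p3) and (p2 iff (p2 or (p2 implies not not p3)))): β-rule — branch into F not ((not p3 implies p1) or not not p3)  //  F (p2 iff (p2 or (p2 implies not not p3))).
  branch 1 (add F not ((not p3 implies p1) or not not p3)):
    F not ((not p3 implies p1) or not not p3): β-rule — branch into T (not p3 implies p1)  //  T not not p3.
      branch 1.1 (add T (not p3 implies p1)):
        T (not p3 implies p1): β-rule — branch into F not p3  //  T p1.
          branch 1.1.1 (add F not p3):
            ○ open, literals {p3=true}.
          branch 1.1.2 (add T p1):
            ○ open, literals {p1=true}.
      branch 1.2 (add T not not p3):
        T not not p3: drop double negation, giving T p3.
        ○ open, literals {p3=true}.
  branch 2 (add F (p2 iff (p2 or (p2 implies not not p3)))):
    F (p2 iff (p2 or (p2 implies not not p3))): β-rule — branch into T p2, F (p2 or (p2 implies not not p3))  //  F p2, T (p2 or (p2 implies not not p3)).
      branch 2.1 (add T p2, F (p2 or (p2 implies not not p3))):
        F (p2 or (p2 implies not not p3)): α-rule — add F p2, F (p2 implies not not p3).
        × closes — contains both p2 and not p2.
      branch 2.2 (add F p2, T (p2 or (p2 implies not not p3))):
        T (p2 or (p2 implies not not p3)): β-rule — branch into T p2  //  T (p2 implies not not p3).
          branch 2.2.1 (add T p2):
            × closes — contains both p2 and not p2.
          branch 2.2.2 (add T (p2 implies not not p3)):
            T (p2 implies not not p3): β-rule — branch into F p2  //  T not not p3.
              branch 2.2.2.1 (add F p2):
                ○ open, literals {p2=false}.
              branch 2.2.2.2 (add T not not p3):
                T not not p3: drop double negation, giving T p3.
                ○ open, literals {p2=false, p3=true}.
2 branches closed, 5 open.
Each open branch fixes some atoms; the unmentioned ones are free. Counting distinct full assignments: branch {p3=true} (p1, p2, p4) contributes 8 new; branch {p1=true} (p2, p3, p4) contributes 4 new; branch {p3=true} (p1, p2, p4) contributes 0 new; branch {p2=false} (p1, p3, p4) contributes 2 new; branch {p2=false, p3=true} (p1, p4) contributes 0 new. Total: 14.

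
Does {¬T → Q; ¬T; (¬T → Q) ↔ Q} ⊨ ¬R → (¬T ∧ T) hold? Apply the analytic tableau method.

Initial set: {(¬T → Q); ¬T; ((¬T → Q) ↔ Q); ¬(¬R → (¬T ∧ T))}.
¬(¬R → (¬T ∧ T)): α-rule — add ¬R, ¬(¬T ∧ T).
(¬T → Q): β-rule — branch into ¬¬T  //  Q.
  branch 1 (add ¬¬T):
    × closes — contains both T and ¬T.
  branch 2 (add Q):
    ((¬T → Q) ↔ Q): β-rule — branch into (¬T → Q), Q  //  ¬(¬T → Q), ¬Q.
      branch 2.1 (add (¬T → Q), Q):
        ¬(¬T ∧ T): β-rule — branch into ¬¬T  //  ¬T.
          branch 2.1.1 (add ¬¬T):
            × closes — contains both T and ¬T.
          branch 2.1.2 (add ¬T):
            (¬T → Q): β-rule — branch into ¬¬T  //  Q.
              branch 2.1.2.1 (add ¬¬T):
                × closes — contains both T and ¬T.
              branch 2.1.2.2 (add Q):
                ○ open, literals {Q=T, R=F, T=F}.
      branch 2.2 (add ¬(¬T → Q), ¬Q):
        × closes — contains both Q and ¬Q.
4 branches closed, 1 open.
An open branch gives a countermodel: Q=T, R=F, T=F (unmentioned atoms arbitrary); the premises hold there but the conclusion fails.

No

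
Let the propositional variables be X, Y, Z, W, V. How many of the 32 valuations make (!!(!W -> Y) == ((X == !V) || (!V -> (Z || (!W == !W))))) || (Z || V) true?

Initial set: {((!!(!W -> Y) == ((X == !V) || (!V -> (Z || (!W == !W))))) || (Z || V))}.
((!!(!W -> Y) == ((X == !V) || (!V -> (Z || (!W == !W))))) || (Z || V)): β-rule — branch into (!!(!W -> Y) == ((X == !V) || (!V -> (Z || (!W == !W)))))  //  (Z || V).
  branch 1 (add (!!(!W -> Y) == ((X == !V) || (!V -> (Z || (!W == !W)))))):
    (!!(!W -> Y) == ((X == !V) || (!V -> (Z || (!W == !W))))): β-rule — branch into !!(!W -> Y), ((X == !V) || (!V -> (Z || (!W == !W))))  //  !!!(!W -> Y), !((X == !V) || (!V -> (Z || (!W == !W)))).
      branch 1.1 (add !!(!W -> Y), ((X == !V) || (!V -> (Z || (!W == !W))))):
        !!(!W -> Y): drop double negation, giving (!W -> Y).
        ((X == !V) || (!V -> (Z || (!W == !W)))): β-rule — branch into (X == !V)  //  (!V -> (Z || (!W == !W))).
          branch 1.1.1 (add (X == !V)):
            (!W -> Y): β-rule — branch into !!W  //  Y.
              branch 1.1.1.1 (add !!W):
                (X == !V): β-rule — branch into X, !V  //  !X, !!V.
                  branch 1.1.1.1.1 (add X, !V):
                    ○ open, literals {V=F, W=T, X=T}.
                  branch 1.1.1.1.2 (add !X, !!V):
                    ○ open, literals {V=T, W=T, X=F}.
              branch 1.1.1.2 (add Y):
                (X == !V): β-rule — branch into X, !V  //  !X, !!V.
                  branch 1.1.1.2.1 (add X, !V):
                    ○ open, literals {V=F, X=T, Y=T}.
                  branch 1.1.1.2.2 (add !X, !!V):
                    ○ open, literals {V=T, X=F, Y=T}.
          branch 1.1.2 (add (!V -> (Z || (!W == !W)))):
            (!W -> Y): β-rule — branch into !!W  //  Y.
              branch 1.1.2.1 (add !!W):
                (!V -> (Z || (!W == !W))): β-rule — branch into !!V  //  (Z || (!W == !W)).
                  branch 1.1.2.1.1 (add !!V):
                    ○ open, literals {V=T, W=T}.
                  branch 1.1.2.1.2 (add (Z || (!W == !W))):
                    (Z || (!W == !W)): β-rule — branch into Z  //  (!W == !W).
                      branch 1.1.2.1.2.1 (add Z):
                        ○ open, literals {W=T, Z=T}.
                      branch 1.1.2.1.2.2 (add (!W == !W)):
                        (!W == !W): β-rule — branch into !W, !W  //  !!W, !!W.
                          branch 1.1.2.1.2.2.1 (add !W, !W):
                            × closes — contains both W and !W.
                          branch 1.1.2.1.2.2.2 (add !!W, !!W):
                            ○ open, literals {W=T}.
              branch 1.1.2.2 (add Y):
                (!V -> (Z || (!W == !W))): β-rule — branch into !!V  //  (Z || (!W == !W)).
                  branch 1.1.2.2.1 (add !!V):
                    ○ open, literals {V=T, Y=T}.
                  branch 1.1.2.2.2 (add (Z || (!W == !W))):
                    (Z || (!W == !W)): β-rule — branch into Z  //  (!W == !W).
                      branch 1.1.2.2.2.1 (add Z):
                        ○ open, literals {Y=T, Z=T}.
                      branch 1.1.2.2.2.2 (add (!W == !W)):
                        (!W == !W): β-rule — branch into !W, !W  //  !!W, !!W.
                          branch 1.1.2.2.2.2.1 (add !W, !W):
                            ○ open, literals {W=F, Y=T}.
                          branch 1.1.2.2.2.2.2 (add !!W, !!W):
                            ○ open, literals {W=T, Y=T}.
      branch 1.2 (add !!!(!W -> Y), !((X == !V) || (!V -> (Z || (!W == !W))))):
        !!!(!W -> Y): drop double negation, giving !(!W -> Y).
        !((X == !V) || (!V -> (Z || (!W == !W)))): α-rule — add !(X == !V), !(!V -> (Z || (!W == !W))).
        !(!W -> Y): α-rule — add !W, !Y.
        !(!V -> (Z || (!W == !W))): α-rule — add !V, !(Z || (!W == !W)).
        !(Z || (!W == !W)): α-rule — add !Z, !(!W == !W).
        !(X == !V): β-rule — branch into X, !!V  //  !X, !V.
          branch 1.2.1 (add X, !!V):
            × closes — contains both V and !V.
          branch 1.2.2 (add !X, !V):
            !(!W == !W): β-rule — branch into !W, !!W  //  !!W, !W.
              branch 1.2.2.1 (add !W, !!W):
                × closes — contains both W and !W.
              branch 1.2.2.2 (add !!W, !W):
                × closes — contains both W and !W.
  branch 2 (add (Z || V)):
    (Z || V): β-rule — branch into Z  //  V.
      branch 2.1 (add Z):
        ○ open, literals {Z=T}.
      branch 2.2 (add V):
        ○ open, literals {V=T}.
4 branches closed, 13 open.
Each open branch fixes some atoms; the unmentioned ones are free. Counting distinct full assignments: branch {V=F, W=T, X=T} (Y, Z) contributes 4 new; branch {V=T, W=T, X=F} (Y, Z) contributes 4 new; branch {V=F, X=T, Y=T} (Z, W) contributes 2 new; branch {V=T, X=F, Y=T} (Z, W) contributes 2 new; branch {V=T, W=T} (X, Y, Z) contributes 4 new; branch {W=T, Z=T} (X, Y, V) contributes 2 new; branch {W=T} (X, Y, Z, V) contributes 2 new; branch {V=T, Y=T} (X, Z, W) contributes 2 new; branch {Y=T, Z=T} (X, W, V) contributes 1 new; branch {W=F, Y=T} (X, Z, V) contributes 1 new; branch {W=T, Y=T} (X, Z, V) contributes 0 new; branch {Z=T} (X, Y, W, V) contributes 4 new; branch {V=T} (X, Y, Z, W) contributes 2 new. Total: 30.

30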